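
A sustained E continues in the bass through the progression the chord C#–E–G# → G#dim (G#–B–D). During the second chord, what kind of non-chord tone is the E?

Pedal tone (pedal point).

The harmony at that moment is G# diminished triad (G#, B, D); E is not a chord tone.
It is held over (the same pitch as the preceding E) and then sustained as the same pitch into the next harmony.
Sustained through a change of harmony — a pedal tone.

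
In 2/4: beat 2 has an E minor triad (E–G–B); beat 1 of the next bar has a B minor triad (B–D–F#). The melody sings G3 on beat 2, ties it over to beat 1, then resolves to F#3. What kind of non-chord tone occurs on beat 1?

Suspension.

The harmony at that moment is B minor triad (B, D, F#); G3 is not a chord tone.
It is held over (the same pitch as the preceding G3) and left by step down to F#3.
Held over from the previous chord and resolving down by step — a suspension.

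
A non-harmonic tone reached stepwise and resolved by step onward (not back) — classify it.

Passing tone.

Approach: by step. Departure: by step, continuing in the same direction.
Stepwise on both sides with no change of direction means the note fills in the space between two different chord tones — a passing tone. (Had it turned back to its starting note it would be a neighbor tone instead.)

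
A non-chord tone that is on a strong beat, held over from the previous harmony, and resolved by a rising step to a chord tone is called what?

Retardation.

Approach: by preparation — the pitch is first a chord tone, then held (tied or repeated) while the harmony changes under it. Departure: up by step. Metric position: strong.
A prepared dissonance that resolves upward by step — a retardation. (The same figure resolving downward would be a suspension.)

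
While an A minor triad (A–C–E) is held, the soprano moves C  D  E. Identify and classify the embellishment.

D is a passing tone.

The harmony at that moment is A minor triad (A, C, E); D is not a chord tone.
It is approached by step up from C and left by step up to E.
Step in, step out in the same direction — a passing tone.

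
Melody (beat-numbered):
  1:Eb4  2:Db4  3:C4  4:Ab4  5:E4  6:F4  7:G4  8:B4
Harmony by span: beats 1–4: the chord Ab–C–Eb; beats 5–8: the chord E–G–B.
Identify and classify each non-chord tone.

Db4 (beat 2) — passing tone; F4 (beat 6) — passing tone.

The harmony at that moment is Ab major triad (Ab, C, Eb); Db4 is not a chord tone.
It is approached by step down from Eb4 and left by step down to C4.
Step in, step out in the same direction — a passing tone.
The harmony at that moment is E minor triad (E, G, B); F4 is not a chord tone.
It is approached by step up from E4 and left by step up to G4.
Step in, step out in the same direction — a passing tone.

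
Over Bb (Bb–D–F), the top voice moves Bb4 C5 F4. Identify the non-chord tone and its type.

C5 is an escape tone.

The harmony at that moment is Bb major triad (Bb, D, F); C5 is not a chord tone.
It is approached by step up from Bb4 and left by leap down to F4.
Step in, leap out — an escape tone.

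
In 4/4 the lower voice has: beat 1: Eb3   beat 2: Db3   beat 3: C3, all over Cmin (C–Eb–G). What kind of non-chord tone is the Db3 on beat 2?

The harmony at that moment is C minor triad (C, Eb, G); Db3 is not a chord tone.
It is approached by step down from Eb3 and left by step down to C3.
Step in, step out in the same direction — a passing tone.

Passing tone.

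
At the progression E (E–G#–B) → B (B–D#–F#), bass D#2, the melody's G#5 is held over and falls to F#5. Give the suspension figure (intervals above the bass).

At the second chord the bass is D#2. The suspended G#5 lies a fourth above the bass; after resolving down by step to F#5, the interval above the bass becomes a third.
Suspension figures are named by those two intervals: 4–3.

4–3 suspension.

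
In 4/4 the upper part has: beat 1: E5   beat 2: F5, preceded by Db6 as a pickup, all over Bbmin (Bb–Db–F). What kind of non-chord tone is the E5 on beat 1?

Appoggiatura.

The harmony at that moment is Bb minor triad (Bb, Db, F); E5 is not a chord tone.
It is approached by leap down from Db6 and left by step up to F5.
Leap in, step out, metrically accented — an appoggiatura.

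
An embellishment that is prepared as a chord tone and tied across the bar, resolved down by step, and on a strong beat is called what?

Approach: by preparation — the pitch is first a chord tone, then held (tied or repeated) while the harmony changes under it. Departure: down by step. Metric position: strong.
A prepared dissonance that resolves downward by step — a suspension. (The same figure resolving upward would be a retardation.)

Suspension.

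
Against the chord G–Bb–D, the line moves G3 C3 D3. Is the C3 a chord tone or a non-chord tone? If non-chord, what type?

Non-chord tone — an appoggiatura.

The harmony at that moment is G minor triad (G, Bb, D); C3 is not a chord tone.
It is approached by leap down from G3 and left by step up to D3.
Leap in, step out — an appoggiatura.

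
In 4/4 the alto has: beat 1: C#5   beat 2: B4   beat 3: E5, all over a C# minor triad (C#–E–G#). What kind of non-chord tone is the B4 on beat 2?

The harmony at that moment is C# minor triad (C#, E, G#); B4 is not a chord tone.
It is approached by step down from C#5 and left by leap up to E5.
Step in, leap out, on a weak beat — an escape tone.

Escape tone.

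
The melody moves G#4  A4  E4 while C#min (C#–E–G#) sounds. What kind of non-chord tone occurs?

A4 is an escape tone.

The harmony at that moment is C# minor triad (C#, E, G#); A4 is not a chord tone.
It is approached by step up from G#4 and left by leap down to E4.
Step in, leap out — an escape tone.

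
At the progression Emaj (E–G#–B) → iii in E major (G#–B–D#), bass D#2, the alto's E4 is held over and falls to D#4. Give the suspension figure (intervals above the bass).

9–8 suspension.

At the second chord the bass is D#2. The suspended E4 lies a ninth above the bass; after resolving down by step to D#4, the interval above the bass becomes an octave.
Suspension figures are named by those two intervals: 9–8.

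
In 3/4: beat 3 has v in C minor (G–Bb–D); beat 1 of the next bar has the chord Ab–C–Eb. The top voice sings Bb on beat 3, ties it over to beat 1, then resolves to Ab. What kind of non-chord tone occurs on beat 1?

Suspension.

The harmony at that moment is Ab major triad (Ab, C, Eb); Bb is not a chord tone.
It is held over (the same pitch as the preceding Bb) and left by step down to Ab.
Held over from the previous chord and resolving down by step — a suspension.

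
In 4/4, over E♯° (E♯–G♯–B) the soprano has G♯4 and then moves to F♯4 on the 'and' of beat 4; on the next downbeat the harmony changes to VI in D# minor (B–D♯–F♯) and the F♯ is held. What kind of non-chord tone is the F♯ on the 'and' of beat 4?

The harmony at that moment is E♯ diminished triad (E♯, G♯, B); F♯4 is not a chord tone.
It is approached by step down from G♯4 and then sustained as the same pitch into the next harmony.
Arriving early and becoming a chord tone when the harmony changes — an anticipation.

Anticipation.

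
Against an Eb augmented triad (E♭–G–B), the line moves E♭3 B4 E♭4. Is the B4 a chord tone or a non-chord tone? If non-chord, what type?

Eb augmented triad contains E♭, G, B; B is the fifth, so it is a chord tone.

Chord tone (the fifth of Eb augmented triad).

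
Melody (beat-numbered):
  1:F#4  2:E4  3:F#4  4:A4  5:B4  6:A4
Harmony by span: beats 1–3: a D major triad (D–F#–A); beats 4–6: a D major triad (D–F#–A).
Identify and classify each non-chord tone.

The harmony at that moment is D major triad (D, F#, A); E4 is not a chord tone.
It is approached by step down from F#4 and left by step up to F#4.
Step away and step back to the same note — a neighbor tone (lower neighbor).
The harmony at that moment is D major triad (D, F#, A); B4 is not a chord tone.
It is approached by step up from A4 and left by step down to A4.
Step away and step back to the same note — a neighbor tone (upper neighbor).

E4 (beat 2) — neighbor tone; B4 (beat 5) — neighbor tone.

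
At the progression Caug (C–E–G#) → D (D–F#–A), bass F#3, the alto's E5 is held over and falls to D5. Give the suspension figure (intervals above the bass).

7–6 suspension.

At the second chord the bass is F#3. The suspended E5 lies a seventh above the bass; after resolving down by step to D5, the interval above the bass becomes a sixth.
Suspension figures are named by those two intervals: 7–6.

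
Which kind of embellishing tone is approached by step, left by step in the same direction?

Passing tone.

Approach: by step. Departure: by step, continuing in the same direction.
Stepwise on both sides with no change of direction means the note fills in the space between two different chord tones — a passing tone. (Had it turned back to its starting note it would be a neighbor tone instead.)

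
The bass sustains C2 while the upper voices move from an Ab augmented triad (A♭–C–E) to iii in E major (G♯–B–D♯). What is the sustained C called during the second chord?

The harmony at that moment is G♯ minor triad (G♯, B, D♯); C2 is not a chord tone.
It is held over (the same pitch as the preceding C2) and then sustained as the same pitch into the next harmony.
Sustained through a change of harmony — a pedal tone.

Pedal tone (pedal point).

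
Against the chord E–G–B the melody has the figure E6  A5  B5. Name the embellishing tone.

A5 is an appoggiatura.

The harmony at that moment is E minor triad (E, G, B); A5 is not a chord tone.
It is approached by leap down from E6 and left by step up to B5.
Leap in, step out — an appoggiatura.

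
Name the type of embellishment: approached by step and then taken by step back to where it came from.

Neighbor tone.

Approach: by step. Departure: by step in the opposite direction, back to the starting pitch.
Stepwise on both sides but reversing to return to the same chord tone — a neighbor tone. (Had it continued onward in the same direction it would be a passing tone instead.)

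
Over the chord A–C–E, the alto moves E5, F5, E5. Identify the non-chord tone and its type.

F5 is a neighbor tone.

The harmony at that moment is A minor triad (A, C, E); F5 is not a chord tone.
It is approached by step up from E5 and left by step down to E5.
Step away and step back to the same note — a neighbor tone (upper neighbor).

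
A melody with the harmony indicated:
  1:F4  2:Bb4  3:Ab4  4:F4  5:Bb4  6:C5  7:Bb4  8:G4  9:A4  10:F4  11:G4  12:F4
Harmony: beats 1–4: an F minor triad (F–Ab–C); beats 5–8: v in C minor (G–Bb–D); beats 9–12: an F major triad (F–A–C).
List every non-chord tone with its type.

Bb4 (beat 2) — appoggiatura; C5 (beat 6) — neighbor tone; G4 (beat 11) — neighbor tone.

The harmony at that moment is F minor triad (F, Ab, C); Bb4 is not a chord tone.
It is approached by leap up from F4 and left by step down to Ab4.
Leap in, step out — an appoggiatura.
The harmony at that moment is G minor triad (G, Bb, D); C5 is not a chord tone.
It is approached by step up from Bb4 and left by step down to Bb4.
Step away and step back to the same note — a neighbor tone (upper neighbor).
The harmony at that moment is F major triad (F, A, C); G4 is not a chord tone.
It is approached by step up from F4 and left by step down to F4.
Step away and step back to the same note — a neighbor tone (upper neighbor).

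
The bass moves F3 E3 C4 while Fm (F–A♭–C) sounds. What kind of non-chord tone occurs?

E3 is an escape tone.

The harmony at that moment is F minor triad (F, A♭, C); E3 is not a chord tone.
It is approached by step down from F3 and left by leap up to C4.
Step in, leap out — an escape tone.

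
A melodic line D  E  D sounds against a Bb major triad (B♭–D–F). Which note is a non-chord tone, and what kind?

The harmony at that moment is B♭ major triad (B♭, D, F); E is not a chord tone.
It is approached by step up from D and left by step down to D.
Step away and step back to the same note — a neighbor tone (upper neighbor).

E is a neighbor tone.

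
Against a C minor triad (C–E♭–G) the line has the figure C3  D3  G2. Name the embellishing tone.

The harmony at that moment is C minor triad (C, E♭, G); D3 is not a chord tone.
It is approached by step up from C3 and left by leap down to G2.
Step in, leap out — an escape tone.

D3 is an escape tone.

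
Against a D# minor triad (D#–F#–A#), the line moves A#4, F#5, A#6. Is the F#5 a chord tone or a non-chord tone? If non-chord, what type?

D# minor triad contains D#, F#, A#; F# is the third, so it is a chord tone.

Chord tone (the third of D# minor triad).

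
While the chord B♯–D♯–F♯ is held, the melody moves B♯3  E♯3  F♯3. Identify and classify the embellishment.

The harmony at that moment is B♯ diminished triad (B♯, D♯, F♯); E♯3 is not a chord tone.
It is approached by leap down from B♯3 and left by step up to F♯3.
Leap in, step out — an appoggiatura.

E♯3 is an appoggiatura.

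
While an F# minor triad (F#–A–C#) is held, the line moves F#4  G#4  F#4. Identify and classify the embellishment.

G#4 is a neighbor tone.

The harmony at that moment is F# minor triad (F#, A, C#); G#4 is not a chord tone.
It is approached by step up from F#4 and left by step down to F#4.
Step away and step back to the same note — a neighbor tone (upper neighbor).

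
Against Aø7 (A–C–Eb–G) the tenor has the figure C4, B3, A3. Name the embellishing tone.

B3 is a passing tone.

The harmony at that moment is A half-diminished seventh chord (A, C, Eb, G); B3 is not a chord tone.
It is approached by step down from C4 and left by step down to A3.
Step in, step out in the same direction — a passing tone.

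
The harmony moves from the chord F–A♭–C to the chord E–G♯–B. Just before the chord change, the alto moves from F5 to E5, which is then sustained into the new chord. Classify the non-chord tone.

The harmony at that moment is F minor triad (F, A♭, C); E5 is not a chord tone.
It is approached by step down from F5 and then sustained as the same pitch into the next harmony.
Arriving early and becoming a chord tone when the harmony changes — an anticipation.

E5 is an anticipation.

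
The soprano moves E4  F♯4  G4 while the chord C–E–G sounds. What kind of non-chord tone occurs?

F♯4 is a passing tone.

The harmony at that moment is C major triad (C, E, G); F♯4 is not a chord tone.
It is approached by step up from E4 and left by step up to G4.
Step in, step out in the same direction — a passing tone.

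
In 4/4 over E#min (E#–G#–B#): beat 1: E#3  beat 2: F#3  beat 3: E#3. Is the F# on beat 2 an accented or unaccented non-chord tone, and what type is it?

Unaccented neighbor tone.

The harmony at that moment is E# minor triad (E#, G#, B#); F#3 is not a chord tone.
It is approached by step up from E#3 and left by step down to E#3.
Step away and step back to the same note — a neighbor tone (upper neighbor).
It falls on a weak beat, so it is unaccented.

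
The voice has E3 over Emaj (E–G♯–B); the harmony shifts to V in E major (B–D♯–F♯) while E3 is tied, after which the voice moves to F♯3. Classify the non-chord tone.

The harmony at that moment is B major triad (B, D♯, F♯); E3 is not a chord tone.
It is held over (the same pitch as the preceding E3) and left by step up to F♯3.
Held over from the previous chord and resolving up by step — a retardation.

E3 is a retardation.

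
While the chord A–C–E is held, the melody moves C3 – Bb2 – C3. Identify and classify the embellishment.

Bb2 is a neighbor tone.

The harmony at that moment is A minor triad (A, C, E); Bb2 is not a chord tone.
It is approached by step down from C3 and left by step up to C3.
Step away and step back to the same note — a neighbor tone (lower neighbor).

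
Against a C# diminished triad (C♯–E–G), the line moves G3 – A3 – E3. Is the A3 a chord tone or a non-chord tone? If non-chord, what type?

The harmony at that moment is C♯ diminished triad (C♯, E, G); A3 is not a chord tone.
It is approached by step up from G3 and left by leap down to E3.
Step in, leap out — an escape tone.

Non-chord tone — an escape tone.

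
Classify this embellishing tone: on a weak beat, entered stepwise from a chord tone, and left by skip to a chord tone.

Approach: by step. Departure: by leap. Metric position: weak.
Step in, leap out, from a weak position — an escape tone (échappée). (It is the mirror image of the appoggiatura, which leaps in and steps out on a strong beat.)

Escape tone.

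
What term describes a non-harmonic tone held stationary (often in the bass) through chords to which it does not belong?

Pedal tone.

Approach: none. Departure: none — a single pitch is sustained while the chords change around it, passing through harmonies that do not contain it.
No melodic motion at all; the dissonance is created entirely by the moving harmonies against the stationary note — a pedal tone (pedal point).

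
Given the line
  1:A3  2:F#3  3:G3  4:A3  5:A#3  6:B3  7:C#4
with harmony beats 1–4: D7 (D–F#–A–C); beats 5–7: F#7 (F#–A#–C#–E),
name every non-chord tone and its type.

G3 (beat 3) — passing tone; B3 (beat 6) — passing tone.

The harmony at that moment is D dominant seventh chord (D, F#, A, C); G3 is not a chord tone.
It is approached by step up from F#3 and left by step up to A3.
Step in, step out in the same direction — a passing tone.
The harmony at that moment is F# dominant seventh chord (F#, A#, C#, E); B3 is not a chord tone.
It is approached by step up from A#3 and left by step up to C#4.
Step in, step out in the same direction — a passing tone.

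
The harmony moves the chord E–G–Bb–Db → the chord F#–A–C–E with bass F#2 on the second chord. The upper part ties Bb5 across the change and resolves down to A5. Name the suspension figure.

4–3 suspension.

At the second chord the bass is F#2. The suspended Bb5 lies a fourth above the bass; after resolving down by step to A5, the interval above the bass becomes a third.
Suspension figures are named by those two intervals: 4–3.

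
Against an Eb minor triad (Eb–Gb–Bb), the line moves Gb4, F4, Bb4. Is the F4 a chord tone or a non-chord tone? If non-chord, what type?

Non-chord tone — an escape tone.

The harmony at that moment is Eb minor triad (Eb, Gb, Bb); F4 is not a chord tone.
It is approached by step down from Gb4 and left by leap up to Bb4.
Step in, leap out — an escape tone.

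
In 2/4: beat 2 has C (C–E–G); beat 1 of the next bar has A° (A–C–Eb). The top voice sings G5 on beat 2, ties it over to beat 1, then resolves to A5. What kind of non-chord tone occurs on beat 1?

The harmony at that moment is A diminished triad (A, C, Eb); G5 is not a chord tone.
It is held over (the same pitch as the preceding G5) and left by step up to A5.
Held over from the previous chord and resolving up by step — a retardation.

Retardation.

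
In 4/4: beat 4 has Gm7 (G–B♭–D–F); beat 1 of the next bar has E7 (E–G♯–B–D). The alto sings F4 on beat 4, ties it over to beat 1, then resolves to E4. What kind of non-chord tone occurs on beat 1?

Suspension.

The harmony at that moment is E dominant seventh chord (E, G♯, B, D); F4 is not a chord tone.
It is held over (the same pitch as the preceding F4) and left by step down to E4.
Held over from the previous chord and resolving down by step — a suspension.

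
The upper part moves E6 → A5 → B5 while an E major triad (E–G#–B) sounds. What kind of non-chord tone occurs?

A5 is an appoggiatura.

The harmony at that moment is E major triad (E, G#, B); A5 is not a chord tone.
It is approached by leap down from E6 and left by step up to B5.
Leap in, step out — an appoggiatura.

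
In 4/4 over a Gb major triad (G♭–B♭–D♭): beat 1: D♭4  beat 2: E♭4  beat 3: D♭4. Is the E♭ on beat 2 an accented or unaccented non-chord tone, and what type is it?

Unaccented neighbor tone.

The harmony at that moment is G♭ major triad (G♭, B♭, D♭); E♭4 is not a chord tone.
It is approached by step up from D♭4 and left by step down to D♭4.
Step away and step back to the same note — a neighbor tone (upper neighbor).
It falls on a weak beat, so it is unaccented.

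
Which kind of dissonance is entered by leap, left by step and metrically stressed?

Appoggiatura.

Approach: by leap. Departure: by step. Metric position: strong.
Leap in, step out, in a metrically strong position — an appoggiatura. (It is the mirror image of the escape tone, which steps in and leaps out from a weak position.)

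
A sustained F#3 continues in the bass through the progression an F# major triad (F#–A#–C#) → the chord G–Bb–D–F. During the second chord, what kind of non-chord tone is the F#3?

Pedal tone (pedal point).

The harmony at that moment is G minor seventh chord (G, Bb, D, F); F#3 is not a chord tone.
It is held over (the same pitch as the preceding F#3) and then sustained as the same pitch into the next harmony.
Sustained through a change of harmony — a pedal tone.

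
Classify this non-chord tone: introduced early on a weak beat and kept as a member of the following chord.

Anticipation.

Approach: ahead of the chord change (typically by step), so it is dissonant against the current harmony. Departure: none — the same pitch is restated or held and is a chord tone of the new harmony.
Dissonant first, consonant once the harmony catches up: the note simply arrives early — an anticipation. (The reverse timing, consonant first and dissonant after the change, would be a suspension or retardation.)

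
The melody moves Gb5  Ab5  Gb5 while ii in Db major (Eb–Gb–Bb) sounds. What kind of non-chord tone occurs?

The harmony at that moment is Eb minor triad (Eb, Gb, Bb); Ab5 is not a chord tone.
It is approached by step up from Gb5 and left by step down to Gb5.
Step away and step back to the same note — a neighbor tone (upper neighbor).

Ab5 is a neighbor tone.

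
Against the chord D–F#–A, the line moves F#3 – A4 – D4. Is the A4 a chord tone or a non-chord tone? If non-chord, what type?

Chord tone (the fifth of D major triad).

D major triad contains D, F#, A; A is the fifth, so it is a chord tone.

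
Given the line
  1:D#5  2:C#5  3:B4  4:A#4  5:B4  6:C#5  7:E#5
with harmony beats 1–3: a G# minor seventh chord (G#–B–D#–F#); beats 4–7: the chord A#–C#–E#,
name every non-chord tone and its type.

The harmony at that moment is G# minor seventh chord (G#, B, D#, F#); C#5 is not a chord tone.
It is approached by step down from D#5 and left by step down to B4.
Step in, step out in the same direction — a passing tone.
The harmony at that moment is A# minor triad (A#, C#, E#); B4 is not a chord tone.
It is approached by step up from A#4 and left by step up to C#5.
Step in, step out in the same direction — a passing tone.

C#5 (beat 2) — passing tone; B4 (beat 5) — passing tone.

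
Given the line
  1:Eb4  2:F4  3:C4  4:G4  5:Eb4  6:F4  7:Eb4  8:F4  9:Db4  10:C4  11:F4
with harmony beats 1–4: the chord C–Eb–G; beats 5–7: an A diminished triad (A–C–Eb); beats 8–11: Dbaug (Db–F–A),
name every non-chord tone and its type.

F4 (beat 2) — escape tone; F4 (beat 6) — neighbor tone; C4 (beat 10) — escape tone.

The harmony at that moment is C minor triad (C, Eb, G); F4 is not a chord tone.
It is approached by step up from Eb4 and left by leap down to C4.
Step in, leap out — an escape tone.
The harmony at that moment is A diminished triad (A, C, Eb); F4 is not a chord tone.
It is approached by step up from Eb4 and left by step down to Eb4.
Step away and step back to the same note — a neighbor tone (upper neighbor).
The harmony at that moment is Db augmented triad (Db, F, A); C4 is not a chord tone.
It is approached by step down from Db4 and left by leap up to F4.
Step in, leap out — an escape tone.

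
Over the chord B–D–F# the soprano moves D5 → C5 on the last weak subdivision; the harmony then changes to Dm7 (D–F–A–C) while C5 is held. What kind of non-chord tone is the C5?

The harmony at that moment is B minor triad (B, D, F#); C5 is not a chord tone.
It is approached by step down from D5 and then sustained as the same pitch into the next harmony.
Arriving early and becoming a chord tone when the harmony changes — an anticipation.

C5 is an anticipation.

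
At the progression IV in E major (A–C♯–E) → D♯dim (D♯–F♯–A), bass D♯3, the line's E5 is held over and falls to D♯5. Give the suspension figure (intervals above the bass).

9–8 suspension.

At the second chord the bass is D♯3. The suspended E5 lies a ninth above the bass; after resolving down by step to D♯5, the interval above the bass becomes an octave.
Suspension figures are named by those two intervals: 9–8.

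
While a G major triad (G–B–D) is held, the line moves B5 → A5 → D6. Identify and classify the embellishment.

A5 is an escape tone.

The harmony at that moment is G major triad (G, B, D); A5 is not a chord tone.
It is approached by step down from B5 and left by leap up to D6.
Step in, leap out — an escape tone.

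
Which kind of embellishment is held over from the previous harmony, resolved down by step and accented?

Suspension.

Approach: by preparation — the pitch is first a chord tone, then held (tied or repeated) while the harmony changes under it. Departure: down by step. Metric position: strong.
A prepared dissonance that resolves downward by step — a suspension. (The same figure resolving upward would be a retardation.)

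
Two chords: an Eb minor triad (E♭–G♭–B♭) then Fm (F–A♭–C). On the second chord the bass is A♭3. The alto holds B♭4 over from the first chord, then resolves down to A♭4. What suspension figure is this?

At the second chord the bass is A♭3. The suspended B♭4 lies a ninth above the bass; after resolving down by step to A♭4, the interval above the bass becomes an octave.
Suspension figures are named by those two intervals: 9–8.

9–8 suspension.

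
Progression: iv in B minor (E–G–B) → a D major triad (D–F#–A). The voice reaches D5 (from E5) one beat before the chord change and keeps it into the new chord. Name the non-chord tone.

D5 is an anticipation.

The harmony at that moment is E minor triad (E, G, B); D5 is not a chord tone.
It is approached by step down from E5 and then sustained as the same pitch into the next harmony.
Arriving early and becoming a chord tone when the harmony changes — an anticipation.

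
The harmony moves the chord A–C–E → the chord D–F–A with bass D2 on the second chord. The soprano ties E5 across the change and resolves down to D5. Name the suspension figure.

At the second chord the bass is D2. The suspended E5 lies a ninth above the bass; after resolving down by step to D5, the interval above the bass becomes an octave.
Suspension figures are named by those two intervals: 9–8.

9–8 suspension.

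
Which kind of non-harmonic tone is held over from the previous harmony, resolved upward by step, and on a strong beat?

Approach: by preparation — the pitch is first a chord tone, then held (tied or repeated) while the harmony changes under it. Departure: up by step. Metric position: strong.
A prepared dissonance that resolves upward by step — a retardation. (The same figure resolving downward would be a suspension.)

Retardation.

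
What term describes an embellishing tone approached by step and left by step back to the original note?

Neighbor tone.

Approach: by step. Departure: by step in the opposite direction, back to the starting pitch.
Stepwise on both sides but reversing to return to the same chord tone — a neighbor tone. (Had it continued onward in the same direction it would be a passing tone instead.)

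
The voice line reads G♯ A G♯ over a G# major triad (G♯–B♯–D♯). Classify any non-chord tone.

The harmony at that moment is G♯ major triad (G♯, B♯, D♯); A is not a chord tone.
It is approached by step up from G♯ and left by step down to G♯.
Step away and step back to the same note — a neighbor tone (upper neighbor).

A is a neighbor tone.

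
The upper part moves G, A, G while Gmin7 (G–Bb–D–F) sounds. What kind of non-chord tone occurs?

The harmony at that moment is G minor seventh chord (G, Bb, D, F); A is not a chord tone.
It is approached by step up from G and left by step down to G.
Step away and step back to the same note — a neighbor tone (upper neighbor).

A is a neighbor tone.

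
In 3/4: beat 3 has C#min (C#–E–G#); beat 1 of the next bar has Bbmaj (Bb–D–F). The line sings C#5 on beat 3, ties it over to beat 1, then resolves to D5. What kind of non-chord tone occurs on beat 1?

Retardation.

The harmony at that moment is Bb major triad (Bb, D, F); C#5 is not a chord tone.
It is held over (the same pitch as the preceding C#5) and left by step up to D5.
Held over from the previous chord and resolving up by step — a retardation.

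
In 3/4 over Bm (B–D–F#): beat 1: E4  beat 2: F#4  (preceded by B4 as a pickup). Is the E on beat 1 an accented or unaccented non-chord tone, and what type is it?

Accented appoggiatura.

The harmony at that moment is B minor triad (B, D, F#); E4 is not a chord tone.
It is approached by leap down from B4 and left by step up to F#4.
Leap in, step out — an appoggiatura.
It falls on the downbeat, so it is accented.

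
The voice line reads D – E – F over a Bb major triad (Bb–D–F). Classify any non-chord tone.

The harmony at that moment is Bb major triad (Bb, D, F); E is not a chord tone.
It is approached by step up from D and left by step up to F.
Step in, step out in the same direction — a passing tone.

E is a passing tone.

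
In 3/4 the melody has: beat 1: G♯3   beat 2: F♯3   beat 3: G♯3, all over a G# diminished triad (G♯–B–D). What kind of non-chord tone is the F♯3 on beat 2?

The harmony at that moment is G♯ diminished triad (G♯, B, D); F♯3 is not a chord tone.
It is approached by step down from G♯3 and left by step up to G♯3.
Step away and step back to the same note — a neighbor tone (lower neighbor).

Lower neighbor tone.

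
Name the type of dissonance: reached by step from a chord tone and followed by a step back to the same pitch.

Approach: by step. Departure: by step in the opposite direction, back to the starting pitch.
Stepwise on both sides but reversing to return to the same chord tone — a neighbor tone. (Had it continued onward in the same direction it would be a passing tone instead.)

Neighbor tone.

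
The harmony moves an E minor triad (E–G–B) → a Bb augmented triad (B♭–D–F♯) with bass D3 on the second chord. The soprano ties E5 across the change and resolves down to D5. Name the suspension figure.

9–8 suspension.

At the second chord the bass is D3. The suspended E5 lies a ninth above the bass; after resolving down by step to D5, the interval above the bass becomes an octave.
Suspension figures are named by those two intervals: 9–8.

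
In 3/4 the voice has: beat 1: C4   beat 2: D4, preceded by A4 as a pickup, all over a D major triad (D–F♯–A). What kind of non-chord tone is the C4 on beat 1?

Appoggiatura.

The harmony at that moment is D major triad (D, F♯, A); C4 is not a chord tone.
It is approached by leap down from A4 and left by step up to D4.
Leap in, step out, metrically accented — an appoggiatura.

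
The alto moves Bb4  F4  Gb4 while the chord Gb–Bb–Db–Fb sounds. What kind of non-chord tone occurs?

The harmony at that moment is Gb dominant seventh chord (Gb, Bb, Db, Fb); F4 is not a chord tone.
It is approached by leap down from Bb4 and left by step up to Gb4.
Leap in, step out — an appoggiatura.

F4 is an appoggiatura.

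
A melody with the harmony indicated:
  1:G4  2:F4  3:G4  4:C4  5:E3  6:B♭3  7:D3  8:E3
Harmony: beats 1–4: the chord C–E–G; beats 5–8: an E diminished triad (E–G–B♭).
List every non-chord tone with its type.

F4 (beat 2) — neighbor tone; D3 (beat 7) — appoggiatura.

The harmony at that moment is C major triad (C, E, G); F4 is not a chord tone.
It is approached by step down from G4 and left by step up to G4.
Step away and step back to the same note — a neighbor tone (lower neighbor).
The harmony at that moment is E diminished triad (E, G, B♭); D3 is not a chord tone.
It is approached by leap down from B♭3 and left by step up to E3.
Leap in, step out — an appoggiatura.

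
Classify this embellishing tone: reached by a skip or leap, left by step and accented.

Approach: by leap. Departure: by step. Metric position: strong.
Leap in, step out, in a metrically strong position — an appoggiatura. (It is the mirror image of the escape tone, which steps in and leaps out from a weak position.)

Appoggiatura.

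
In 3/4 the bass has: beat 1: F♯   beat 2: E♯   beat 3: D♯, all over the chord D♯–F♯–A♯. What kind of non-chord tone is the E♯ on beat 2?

The harmony at that moment is D♯ minor triad (D♯, F♯, A♯); E♯ is not a chord tone.
It is approached by step down from F♯ and left by step down to D♯.
Step in, step out in the same direction — a passing tone.

Passing tone.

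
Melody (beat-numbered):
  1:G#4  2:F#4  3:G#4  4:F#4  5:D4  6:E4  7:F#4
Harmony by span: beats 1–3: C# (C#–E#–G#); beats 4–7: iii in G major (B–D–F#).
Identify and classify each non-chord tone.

The harmony at that moment is C# major triad (C#, E#, G#); F#4 is not a chord tone.
It is approached by step down from G#4 and left by step up to G#4.
Step away and step back to the same note — a neighbor tone (lower neighbor).
The harmony at that moment is B minor triad (B, D, F#); E4 is not a chord tone.
It is approached by step up from D4 and left by step up to F#4.
Step in, step out in the same direction — a passing tone.

F#4 (beat 2) — neighbor tone; E4 (beat 6) — passing tone.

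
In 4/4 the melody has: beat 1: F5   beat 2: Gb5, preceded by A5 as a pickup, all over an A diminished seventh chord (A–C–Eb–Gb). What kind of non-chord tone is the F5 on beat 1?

The harmony at that moment is A diminished seventh chord (A, C, Eb, Gb); F5 is not a chord tone.
It is approached by leap down from A5 and left by step up to Gb5.
Leap in, step out, metrically accented — an appoggiatura.

Appoggiatura.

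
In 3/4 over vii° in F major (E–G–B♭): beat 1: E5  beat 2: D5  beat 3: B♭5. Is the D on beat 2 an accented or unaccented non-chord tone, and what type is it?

The harmony at that moment is E diminished triad (E, G, B♭); D5 is not a chord tone.
It is approached by step down from E5 and left by leap up to B♭5.
Step in, leap out — an escape tone.
It falls on a weak beat, so it is unaccented.

Unaccented escape tone.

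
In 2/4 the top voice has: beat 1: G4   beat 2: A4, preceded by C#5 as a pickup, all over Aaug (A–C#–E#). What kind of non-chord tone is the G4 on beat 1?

The harmony at that moment is A augmented triad (A, C#, E#); G4 is not a chord tone.
It is approached by leap down from C#5 and left by step up to A4.
Leap in, step out, metrically accented — an appoggiatura.

Appoggiatura.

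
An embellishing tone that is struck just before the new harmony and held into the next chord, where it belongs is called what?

Approach: ahead of the chord change (typically by step), so it is dissonant against the current harmony. Departure: none — the same pitch is restated or held and is a chord tone of the new harmony.
Dissonant first, consonant once the harmony catches up: the note simply arrives early — an anticipation. (The reverse timing, consonant first and dissonant after the change, would be a suspension or retardation.)

Anticipation.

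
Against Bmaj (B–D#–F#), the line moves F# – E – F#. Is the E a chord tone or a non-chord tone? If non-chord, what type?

The harmony at that moment is B major triad (B, D#, F#); E is not a chord tone.
It is approached by step down from F# and left by step up to F#.
Step away and step back to the same note — a neighbor tone (lower neighbor).

Non-chord tone — a neighbor tone.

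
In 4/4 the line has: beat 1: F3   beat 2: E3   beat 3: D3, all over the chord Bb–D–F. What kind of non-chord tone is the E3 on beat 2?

Passing tone.

The harmony at that moment is Bb major triad (Bb, D, F); E3 is not a chord tone.
It is approached by step down from F3 and left by step down to D3.
Step in, step out in the same direction — a passing tone.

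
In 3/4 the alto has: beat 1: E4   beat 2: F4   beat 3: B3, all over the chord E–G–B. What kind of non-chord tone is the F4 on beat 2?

Escape tone.

The harmony at that moment is E minor triad (E, G, B); F4 is not a chord tone.
It is approached by step up from E4 and left by leap down to B3.
Step in, leap out, on a weak beat — an escape tone.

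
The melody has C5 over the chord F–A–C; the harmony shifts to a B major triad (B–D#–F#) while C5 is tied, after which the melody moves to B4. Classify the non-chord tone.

C5 is a suspension.

The harmony at that moment is B major triad (B, D#, F#); C5 is not a chord tone.
It is held over (the same pitch as the preceding C5) and left by step down to B4.
Held over from the previous chord and resolving down by step — a suspension.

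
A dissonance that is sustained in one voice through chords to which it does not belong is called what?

Pedal tone.

Approach: none. Departure: none — a single pitch is sustained while the chords change around it, passing through harmonies that do not contain it.
No melodic motion at all; the dissonance is created entirely by the moving harmonies against the stationary note — a pedal tone (pedal point).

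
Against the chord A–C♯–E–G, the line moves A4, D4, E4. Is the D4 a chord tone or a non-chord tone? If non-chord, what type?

Non-chord tone — an appoggiatura.

The harmony at that moment is A dominant seventh chord (A, C♯, E, G); D4 is not a chord tone.
It is approached by leap down from A4 and left by step up to E4.
Leap in, step out — an appoggiatura.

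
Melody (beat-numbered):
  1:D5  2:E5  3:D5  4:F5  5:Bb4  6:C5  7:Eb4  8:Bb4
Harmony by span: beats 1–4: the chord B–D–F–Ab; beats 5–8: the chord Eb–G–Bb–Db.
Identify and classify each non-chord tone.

The harmony at that moment is B diminished seventh chord (B, D, F, Ab); E5 is not a chord tone.
It is approached by step up from D5 and left by step down to D5.
Step away and step back to the same note — a neighbor tone (upper neighbor).
The harmony at that moment is Eb dominant seventh chord (Eb, G, Bb, Db); C5 is not a chord tone.
It is approached by step up from Bb4 and left by leap down to Eb4.
Step in, leap out — an escape tone.

E5 (beat 2) — neighbor tone; C5 (beat 6) — escape tone.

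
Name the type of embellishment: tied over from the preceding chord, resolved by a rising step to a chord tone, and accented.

Retardation.

Approach: by preparation — the pitch is first a chord tone, then held (tied or repeated) while the harmony changes under it. Departure: up by step. Metric position: strong.
A prepared dissonance that resolves upward by step — a retardation. (The same figure resolving downward would be a suspension.)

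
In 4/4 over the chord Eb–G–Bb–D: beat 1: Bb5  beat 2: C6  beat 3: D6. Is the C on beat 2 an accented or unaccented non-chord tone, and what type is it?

The harmony at that moment is Eb major seventh chord (Eb, G, Bb, D); C6 is not a chord tone.
It is approached by step up from Bb5 and left by step up to D6.
Step in, step out in the same direction — a passing tone.
It falls on a weak beat, so it is unaccented.

Unaccented passing tone.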